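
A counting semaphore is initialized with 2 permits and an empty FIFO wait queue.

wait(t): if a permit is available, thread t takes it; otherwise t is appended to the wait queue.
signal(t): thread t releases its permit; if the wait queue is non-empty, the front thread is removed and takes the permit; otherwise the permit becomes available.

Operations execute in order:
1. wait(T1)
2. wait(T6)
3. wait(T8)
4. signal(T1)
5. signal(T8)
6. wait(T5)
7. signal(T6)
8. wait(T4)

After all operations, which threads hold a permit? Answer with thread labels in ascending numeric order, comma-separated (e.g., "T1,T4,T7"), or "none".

Answer: T4,T5

Derivation:
Step 1: wait(T1) -> count=1 queue=[] holders={T1}
Step 2: wait(T6) -> count=0 queue=[] holders={T1,T6}
Step 3: wait(T8) -> count=0 queue=[T8] holders={T1,T6}
Step 4: signal(T1) -> count=0 queue=[] holders={T6,T8}
Step 5: signal(T8) -> count=1 queue=[] holders={T6}
Step 6: wait(T5) -> count=0 queue=[] holders={T5,T6}
Step 7: signal(T6) -> count=1 queue=[] holders={T5}
Step 8: wait(T4) -> count=0 queue=[] holders={T4,T5}
Final holders: T4,T5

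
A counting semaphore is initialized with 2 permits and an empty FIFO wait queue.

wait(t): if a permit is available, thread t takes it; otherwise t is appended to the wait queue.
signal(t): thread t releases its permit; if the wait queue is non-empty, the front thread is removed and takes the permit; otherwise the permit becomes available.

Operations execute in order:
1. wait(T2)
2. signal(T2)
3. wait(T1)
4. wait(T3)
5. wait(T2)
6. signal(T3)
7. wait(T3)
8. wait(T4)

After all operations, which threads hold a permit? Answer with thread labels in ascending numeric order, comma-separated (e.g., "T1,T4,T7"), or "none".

Step 1: wait(T2) -> count=1 queue=[] holders={T2}
Step 2: signal(T2) -> count=2 queue=[] holders={none}
Step 3: wait(T1) -> count=1 queue=[] holders={T1}
Step 4: wait(T3) -> count=0 queue=[] holders={T1,T3}
Step 5: wait(T2) -> count=0 queue=[T2] holders={T1,T3}
Step 6: signal(T3) -> count=0 queue=[] holders={T1,T2}
Step 7: wait(T3) -> count=0 queue=[T3] holders={T1,T2}
Step 8: wait(T4) -> count=0 queue=[T3,T4] holders={T1,T2}
Final holders: T1,T2

Answer: T1,T2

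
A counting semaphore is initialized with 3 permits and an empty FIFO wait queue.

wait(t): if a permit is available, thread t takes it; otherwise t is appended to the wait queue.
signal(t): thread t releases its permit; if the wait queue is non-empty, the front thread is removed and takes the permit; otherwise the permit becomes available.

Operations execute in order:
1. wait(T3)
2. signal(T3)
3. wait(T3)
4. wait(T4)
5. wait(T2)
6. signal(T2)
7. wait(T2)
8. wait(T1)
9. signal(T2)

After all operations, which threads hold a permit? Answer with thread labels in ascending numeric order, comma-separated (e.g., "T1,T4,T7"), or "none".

Step 1: wait(T3) -> count=2 queue=[] holders={T3}
Step 2: signal(T3) -> count=3 queue=[] holders={none}
Step 3: wait(T3) -> count=2 queue=[] holders={T3}
Step 4: wait(T4) -> count=1 queue=[] holders={T3,T4}
Step 5: wait(T2) -> count=0 queue=[] holders={T2,T3,T4}
Step 6: signal(T2) -> count=1 queue=[] holders={T3,T4}
Step 7: wait(T2) -> count=0 queue=[] holders={T2,T3,T4}
Step 8: wait(T1) -> count=0 queue=[T1] holders={T2,T3,T4}
Step 9: signal(T2) -> count=0 queue=[] holders={T1,T3,T4}
Final holders: T1,T3,T4

Answer: T1,T3,T4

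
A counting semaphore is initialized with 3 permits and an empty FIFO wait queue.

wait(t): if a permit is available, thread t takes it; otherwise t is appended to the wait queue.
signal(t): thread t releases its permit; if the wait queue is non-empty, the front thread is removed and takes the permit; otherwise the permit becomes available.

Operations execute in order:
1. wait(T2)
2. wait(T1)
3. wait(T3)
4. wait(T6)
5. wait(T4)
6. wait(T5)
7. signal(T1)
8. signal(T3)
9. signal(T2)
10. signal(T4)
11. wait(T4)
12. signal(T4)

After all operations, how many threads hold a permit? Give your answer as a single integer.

Answer: 2

Derivation:
Step 1: wait(T2) -> count=2 queue=[] holders={T2}
Step 2: wait(T1) -> count=1 queue=[] holders={T1,T2}
Step 3: wait(T3) -> count=0 queue=[] holders={T1,T2,T3}
Step 4: wait(T6) -> count=0 queue=[T6] holders={T1,T2,T3}
Step 5: wait(T4) -> count=0 queue=[T6,T4] holders={T1,T2,T3}
Step 6: wait(T5) -> count=0 queue=[T6,T4,T5] holders={T1,T2,T3}
Step 7: signal(T1) -> count=0 queue=[T4,T5] holders={T2,T3,T6}
Step 8: signal(T3) -> count=0 queue=[T5] holders={T2,T4,T6}
Step 9: signal(T2) -> count=0 queue=[] holders={T4,T5,T6}
Step 10: signal(T4) -> count=1 queue=[] holders={T5,T6}
Step 11: wait(T4) -> count=0 queue=[] holders={T4,T5,T6}
Step 12: signal(T4) -> count=1 queue=[] holders={T5,T6}
Final holders: {T5,T6} -> 2 thread(s)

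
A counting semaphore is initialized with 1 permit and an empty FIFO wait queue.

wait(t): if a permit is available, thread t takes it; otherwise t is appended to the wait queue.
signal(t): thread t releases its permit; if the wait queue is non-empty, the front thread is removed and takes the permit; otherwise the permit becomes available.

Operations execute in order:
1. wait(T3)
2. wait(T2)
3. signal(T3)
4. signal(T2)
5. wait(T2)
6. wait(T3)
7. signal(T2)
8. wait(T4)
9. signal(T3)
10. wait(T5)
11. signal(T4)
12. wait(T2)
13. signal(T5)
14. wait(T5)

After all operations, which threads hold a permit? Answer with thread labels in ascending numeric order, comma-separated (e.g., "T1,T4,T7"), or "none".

Answer: T2

Derivation:
Step 1: wait(T3) -> count=0 queue=[] holders={T3}
Step 2: wait(T2) -> count=0 queue=[T2] holders={T3}
Step 3: signal(T3) -> count=0 queue=[] holders={T2}
Step 4: signal(T2) -> count=1 queue=[] holders={none}
Step 5: wait(T2) -> count=0 queue=[] holders={T2}
Step 6: wait(T3) -> count=0 queue=[T3] holders={T2}
Step 7: signal(T2) -> count=0 queue=[] holders={T3}
Step 8: wait(T4) -> count=0 queue=[T4] holders={T3}
Step 9: signal(T3) -> count=0 queue=[] holders={T4}
Step 10: wait(T5) -> count=0 queue=[T5] holders={T4}
Step 11: signal(T4) -> count=0 queue=[] holders={T5}
Step 12: wait(T2) -> count=0 queue=[T2] holders={T5}
Step 13: signal(T5) -> count=0 queue=[] holders={T2}
Step 14: wait(T5) -> count=0 queue=[T5] holders={T2}
Final holders: T2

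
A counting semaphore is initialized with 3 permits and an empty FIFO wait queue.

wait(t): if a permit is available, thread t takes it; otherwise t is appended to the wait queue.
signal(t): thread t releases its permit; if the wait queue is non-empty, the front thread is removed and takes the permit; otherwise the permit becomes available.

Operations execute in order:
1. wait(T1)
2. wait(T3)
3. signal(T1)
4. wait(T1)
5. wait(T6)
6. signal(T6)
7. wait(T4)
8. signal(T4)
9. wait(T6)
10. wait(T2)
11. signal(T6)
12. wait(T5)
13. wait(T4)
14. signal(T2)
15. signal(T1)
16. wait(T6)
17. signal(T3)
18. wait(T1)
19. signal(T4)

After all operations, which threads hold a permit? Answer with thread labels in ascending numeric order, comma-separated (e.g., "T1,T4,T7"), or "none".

Step 1: wait(T1) -> count=2 queue=[] holders={T1}
Step 2: wait(T3) -> count=1 queue=[] holders={T1,T3}
Step 3: signal(T1) -> count=2 queue=[] holders={T3}
Step 4: wait(T1) -> count=1 queue=[] holders={T1,T3}
Step 5: wait(T6) -> count=0 queue=[] holders={T1,T3,T6}
Step 6: signal(T6) -> count=1 queue=[] holders={T1,T3}
Step 7: wait(T4) -> count=0 queue=[] holders={T1,T3,T4}
Step 8: signal(T4) -> count=1 queue=[] holders={T1,T3}
Step 9: wait(T6) -> count=0 queue=[] holders={T1,T3,T6}
Step 10: wait(T2) -> count=0 queue=[T2] holders={T1,T3,T6}
Step 11: signal(T6) -> count=0 queue=[] holders={T1,T2,T3}
Step 12: wait(T5) -> count=0 queue=[T5] holders={T1,T2,T3}
Step 13: wait(T4) -> count=0 queue=[T5,T4] holders={T1,T2,T3}
Step 14: signal(T2) -> count=0 queue=[T4] holders={T1,T3,T5}
Step 15: signal(T1) -> count=0 queue=[] holders={T3,T4,T5}
Step 16: wait(T6) -> count=0 queue=[T6] holders={T3,T4,T5}
Step 17: signal(T3) -> count=0 queue=[] holders={T4,T5,T6}
Step 18: wait(T1) -> count=0 queue=[T1] holders={T4,T5,T6}
Step 19: signal(T4) -> count=0 queue=[] holders={T1,T5,T6}
Final holders: T1,T5,T6

Answer: T1,T5,T6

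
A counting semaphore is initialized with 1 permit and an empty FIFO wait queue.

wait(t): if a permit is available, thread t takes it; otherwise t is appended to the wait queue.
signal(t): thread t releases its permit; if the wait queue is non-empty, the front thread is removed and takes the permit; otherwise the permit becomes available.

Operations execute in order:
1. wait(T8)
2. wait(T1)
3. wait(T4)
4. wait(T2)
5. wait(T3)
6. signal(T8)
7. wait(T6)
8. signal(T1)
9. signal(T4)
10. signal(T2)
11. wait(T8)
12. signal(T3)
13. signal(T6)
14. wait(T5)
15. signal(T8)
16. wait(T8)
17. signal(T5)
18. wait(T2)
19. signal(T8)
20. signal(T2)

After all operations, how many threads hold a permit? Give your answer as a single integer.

Step 1: wait(T8) -> count=0 queue=[] holders={T8}
Step 2: wait(T1) -> count=0 queue=[T1] holders={T8}
Step 3: wait(T4) -> count=0 queue=[T1,T4] holders={T8}
Step 4: wait(T2) -> count=0 queue=[T1,T4,T2] holders={T8}
Step 5: wait(T3) -> count=0 queue=[T1,T4,T2,T3] holders={T8}
Step 6: signal(T8) -> count=0 queue=[T4,T2,T3] holders={T1}
Step 7: wait(T6) -> count=0 queue=[T4,T2,T3,T6] holders={T1}
Step 8: signal(T1) -> count=0 queue=[T2,T3,T6] holders={T4}
Step 9: signal(T4) -> count=0 queue=[T3,T6] holders={T2}
Step 10: signal(T2) -> count=0 queue=[T6] holders={T3}
Step 11: wait(T8) -> count=0 queue=[T6,T8] holders={T3}
Step 12: signal(T3) -> count=0 queue=[T8] holders={T6}
Step 13: signal(T6) -> count=0 queue=[] holders={T8}
Step 14: wait(T5) -> count=0 queue=[T5] holders={T8}
Step 15: signal(T8) -> count=0 queue=[] holders={T5}
Step 16: wait(T8) -> count=0 queue=[T8] holders={T5}
Step 17: signal(T5) -> count=0 queue=[] holders={T8}
Step 18: wait(T2) -> count=0 queue=[T2] holders={T8}
Step 19: signal(T8) -> count=0 queue=[] holders={T2}
Step 20: signal(T2) -> count=1 queue=[] holders={none}
Final holders: {none} -> 0 thread(s)

Answer: 0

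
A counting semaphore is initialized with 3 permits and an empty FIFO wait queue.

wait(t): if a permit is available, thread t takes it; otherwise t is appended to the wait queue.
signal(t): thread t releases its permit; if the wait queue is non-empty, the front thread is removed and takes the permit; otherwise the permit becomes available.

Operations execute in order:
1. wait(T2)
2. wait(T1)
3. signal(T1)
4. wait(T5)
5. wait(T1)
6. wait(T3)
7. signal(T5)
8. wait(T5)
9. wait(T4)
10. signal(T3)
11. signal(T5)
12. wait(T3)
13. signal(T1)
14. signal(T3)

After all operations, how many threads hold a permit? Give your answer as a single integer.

Step 1: wait(T2) -> count=2 queue=[] holders={T2}
Step 2: wait(T1) -> count=1 queue=[] holders={T1,T2}
Step 3: signal(T1) -> count=2 queue=[] holders={T2}
Step 4: wait(T5) -> count=1 queue=[] holders={T2,T5}
Step 5: wait(T1) -> count=0 queue=[] holders={T1,T2,T5}
Step 6: wait(T3) -> count=0 queue=[T3] holders={T1,T2,T5}
Step 7: signal(T5) -> count=0 queue=[] holders={T1,T2,T3}
Step 8: wait(T5) -> count=0 queue=[T5] holders={T1,T2,T3}
Step 9: wait(T4) -> count=0 queue=[T5,T4] holders={T1,T2,T3}
Step 10: signal(T3) -> count=0 queue=[T4] holders={T1,T2,T5}
Step 11: signal(T5) -> count=0 queue=[] holders={T1,T2,T4}
Step 12: wait(T3) -> count=0 queue=[T3] holders={T1,T2,T4}
Step 13: signal(T1) -> count=0 queue=[] holders={T2,T3,T4}
Step 14: signal(T3) -> count=1 queue=[] holders={T2,T4}
Final holders: {T2,T4} -> 2 thread(s)

Answer: 2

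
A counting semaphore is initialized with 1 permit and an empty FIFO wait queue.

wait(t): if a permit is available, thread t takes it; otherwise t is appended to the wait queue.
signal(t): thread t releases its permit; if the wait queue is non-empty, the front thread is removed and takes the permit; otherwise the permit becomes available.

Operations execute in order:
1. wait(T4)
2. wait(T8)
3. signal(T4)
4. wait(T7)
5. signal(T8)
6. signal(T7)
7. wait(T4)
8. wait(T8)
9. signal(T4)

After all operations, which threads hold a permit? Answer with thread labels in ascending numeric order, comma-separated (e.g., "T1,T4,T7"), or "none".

Step 1: wait(T4) -> count=0 queue=[] holders={T4}
Step 2: wait(T8) -> count=0 queue=[T8] holders={T4}
Step 3: signal(T4) -> count=0 queue=[] holders={T8}
Step 4: wait(T7) -> count=0 queue=[T7] holders={T8}
Step 5: signal(T8) -> count=0 queue=[] holders={T7}
Step 6: signal(T7) -> count=1 queue=[] holders={none}
Step 7: wait(T4) -> count=0 queue=[] holders={T4}
Step 8: wait(T8) -> count=0 queue=[T8] holders={T4}
Step 9: signal(T4) -> count=0 queue=[] holders={T8}
Final holders: T8

Answer: T8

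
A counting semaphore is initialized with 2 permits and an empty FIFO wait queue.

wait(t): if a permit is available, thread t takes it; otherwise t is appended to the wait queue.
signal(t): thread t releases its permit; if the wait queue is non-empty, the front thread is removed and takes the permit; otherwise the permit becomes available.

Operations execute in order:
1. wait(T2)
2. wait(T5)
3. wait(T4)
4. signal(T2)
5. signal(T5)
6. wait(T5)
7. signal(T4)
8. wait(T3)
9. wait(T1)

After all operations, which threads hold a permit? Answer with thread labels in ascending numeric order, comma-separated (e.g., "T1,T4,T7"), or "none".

Step 1: wait(T2) -> count=1 queue=[] holders={T2}
Step 2: wait(T5) -> count=0 queue=[] holders={T2,T5}
Step 3: wait(T4) -> count=0 queue=[T4] holders={T2,T5}
Step 4: signal(T2) -> count=0 queue=[] holders={T4,T5}
Step 5: signal(T5) -> count=1 queue=[] holders={T4}
Step 6: wait(T5) -> count=0 queue=[] holders={T4,T5}
Step 7: signal(T4) -> count=1 queue=[] holders={T5}
Step 8: wait(T3) -> count=0 queue=[] holders={T3,T5}
Step 9: wait(T1) -> count=0 queue=[T1] holders={T3,T5}
Final holders: T3,T5

Answer: T3,T5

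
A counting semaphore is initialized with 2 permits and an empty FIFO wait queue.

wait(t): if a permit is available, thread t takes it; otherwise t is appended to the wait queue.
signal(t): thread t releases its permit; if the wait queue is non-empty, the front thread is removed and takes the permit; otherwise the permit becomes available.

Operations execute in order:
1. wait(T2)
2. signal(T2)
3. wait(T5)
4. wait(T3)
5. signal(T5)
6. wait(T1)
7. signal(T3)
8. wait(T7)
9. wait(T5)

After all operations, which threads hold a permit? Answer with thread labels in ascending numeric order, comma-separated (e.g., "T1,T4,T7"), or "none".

Step 1: wait(T2) -> count=1 queue=[] holders={T2}
Step 2: signal(T2) -> count=2 queue=[] holders={none}
Step 3: wait(T5) -> count=1 queue=[] holders={T5}
Step 4: wait(T3) -> count=0 queue=[] holders={T3,T5}
Step 5: signal(T5) -> count=1 queue=[] holders={T3}
Step 6: wait(T1) -> count=0 queue=[] holders={T1,T3}
Step 7: signal(T3) -> count=1 queue=[] holders={T1}
Step 8: wait(T7) -> count=0 queue=[] holders={T1,T7}
Step 9: wait(T5) -> count=0 queue=[T5] holders={T1,T7}
Final holders: T1,T7

Answer: T1,T7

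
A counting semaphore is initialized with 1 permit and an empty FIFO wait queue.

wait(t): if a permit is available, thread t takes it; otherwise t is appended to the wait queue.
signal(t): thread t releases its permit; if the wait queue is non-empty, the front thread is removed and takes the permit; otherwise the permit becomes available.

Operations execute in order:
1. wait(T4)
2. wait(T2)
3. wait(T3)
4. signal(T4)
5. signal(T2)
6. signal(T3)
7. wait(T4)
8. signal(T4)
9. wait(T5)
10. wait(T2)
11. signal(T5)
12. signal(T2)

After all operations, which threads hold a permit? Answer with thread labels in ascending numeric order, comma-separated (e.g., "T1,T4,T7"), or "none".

Answer: none

Derivation:
Step 1: wait(T4) -> count=0 queue=[] holders={T4}
Step 2: wait(T2) -> count=0 queue=[T2] holders={T4}
Step 3: wait(T3) -> count=0 queue=[T2,T3] holders={T4}
Step 4: signal(T4) -> count=0 queue=[T3] holders={T2}
Step 5: signal(T2) -> count=0 queue=[] holders={T3}
Step 6: signal(T3) -> count=1 queue=[] holders={none}
Step 7: wait(T4) -> count=0 queue=[] holders={T4}
Step 8: signal(T4) -> count=1 queue=[] holders={none}
Step 9: wait(T5) -> count=0 queue=[] holders={T5}
Step 10: wait(T2) -> count=0 queue=[T2] holders={T5}
Step 11: signal(T5) -> count=0 queue=[] holders={T2}
Step 12: signal(T2) -> count=1 queue=[] holders={none}
Final holders: none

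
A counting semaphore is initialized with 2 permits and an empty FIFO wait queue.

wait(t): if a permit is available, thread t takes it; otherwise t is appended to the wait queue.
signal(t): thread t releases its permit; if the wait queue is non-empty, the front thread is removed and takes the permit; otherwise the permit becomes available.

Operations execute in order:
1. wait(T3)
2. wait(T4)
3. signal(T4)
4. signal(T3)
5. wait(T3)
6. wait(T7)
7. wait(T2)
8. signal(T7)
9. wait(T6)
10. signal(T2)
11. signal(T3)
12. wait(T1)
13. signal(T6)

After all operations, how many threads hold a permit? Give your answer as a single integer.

Answer: 1

Derivation:
Step 1: wait(T3) -> count=1 queue=[] holders={T3}
Step 2: wait(T4) -> count=0 queue=[] holders={T3,T4}
Step 3: signal(T4) -> count=1 queue=[] holders={T3}
Step 4: signal(T3) -> count=2 queue=[] holders={none}
Step 5: wait(T3) -> count=1 queue=[] holders={T3}
Step 6: wait(T7) -> count=0 queue=[] holders={T3,T7}
Step 7: wait(T2) -> count=0 queue=[T2] holders={T3,T7}
Step 8: signal(T7) -> count=0 queue=[] holders={T2,T3}
Step 9: wait(T6) -> count=0 queue=[T6] holders={T2,T3}
Step 10: signal(T2) -> count=0 queue=[] holders={T3,T6}
Step 11: signal(T3) -> count=1 queue=[] holders={T6}
Step 12: wait(T1) -> count=0 queue=[] holders={T1,T6}
Step 13: signal(T6) -> count=1 queue=[] holders={T1}
Final holders: {T1} -> 1 thread(s)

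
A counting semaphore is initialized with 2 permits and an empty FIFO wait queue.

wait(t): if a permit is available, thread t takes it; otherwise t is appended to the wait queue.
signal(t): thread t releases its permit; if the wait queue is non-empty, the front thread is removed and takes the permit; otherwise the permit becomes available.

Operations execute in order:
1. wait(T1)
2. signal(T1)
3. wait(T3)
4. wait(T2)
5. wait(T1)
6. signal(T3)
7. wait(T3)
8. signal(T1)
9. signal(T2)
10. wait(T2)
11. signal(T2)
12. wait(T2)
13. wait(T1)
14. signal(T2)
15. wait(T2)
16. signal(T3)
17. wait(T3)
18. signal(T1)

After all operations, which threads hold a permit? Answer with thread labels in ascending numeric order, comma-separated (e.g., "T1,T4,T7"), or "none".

Step 1: wait(T1) -> count=1 queue=[] holders={T1}
Step 2: signal(T1) -> count=2 queue=[] holders={none}
Step 3: wait(T3) -> count=1 queue=[] holders={T3}
Step 4: wait(T2) -> count=0 queue=[] holders={T2,T3}
Step 5: wait(T1) -> count=0 queue=[T1] holders={T2,T3}
Step 6: signal(T3) -> count=0 queue=[] holders={T1,T2}
Step 7: wait(T3) -> count=0 queue=[T3] holders={T1,T2}
Step 8: signal(T1) -> count=0 queue=[] holders={T2,T3}
Step 9: signal(T2) -> count=1 queue=[] holders={T3}
Step 10: wait(T2) -> count=0 queue=[] holders={T2,T3}
Step 11: signal(T2) -> count=1 queue=[] holders={T3}
Step 12: wait(T2) -> count=0 queue=[] holders={T2,T3}
Step 13: wait(T1) -> count=0 queue=[T1] holders={T2,T3}
Step 14: signal(T2) -> count=0 queue=[] holders={T1,T3}
Step 15: wait(T2) -> count=0 queue=[T2] holders={T1,T3}
Step 16: signal(T3) -> count=0 queue=[] holders={T1,T2}
Step 17: wait(T3) -> count=0 queue=[T3] holders={T1,T2}
Step 18: signal(T1) -> count=0 queue=[] holders={T2,T3}
Final holders: T2,T3

Answer: T2,T3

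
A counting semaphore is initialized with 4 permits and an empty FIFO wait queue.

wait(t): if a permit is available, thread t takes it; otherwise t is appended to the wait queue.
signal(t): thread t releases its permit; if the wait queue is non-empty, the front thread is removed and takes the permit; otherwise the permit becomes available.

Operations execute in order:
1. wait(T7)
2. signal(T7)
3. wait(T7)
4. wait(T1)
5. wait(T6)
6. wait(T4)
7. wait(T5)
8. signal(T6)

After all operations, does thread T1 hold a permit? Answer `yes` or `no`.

Step 1: wait(T7) -> count=3 queue=[] holders={T7}
Step 2: signal(T7) -> count=4 queue=[] holders={none}
Step 3: wait(T7) -> count=3 queue=[] holders={T7}
Step 4: wait(T1) -> count=2 queue=[] holders={T1,T7}
Step 5: wait(T6) -> count=1 queue=[] holders={T1,T6,T7}
Step 6: wait(T4) -> count=0 queue=[] holders={T1,T4,T6,T7}
Step 7: wait(T5) -> count=0 queue=[T5] holders={T1,T4,T6,T7}
Step 8: signal(T6) -> count=0 queue=[] holders={T1,T4,T5,T7}
Final holders: {T1,T4,T5,T7} -> T1 in holders

Answer: yes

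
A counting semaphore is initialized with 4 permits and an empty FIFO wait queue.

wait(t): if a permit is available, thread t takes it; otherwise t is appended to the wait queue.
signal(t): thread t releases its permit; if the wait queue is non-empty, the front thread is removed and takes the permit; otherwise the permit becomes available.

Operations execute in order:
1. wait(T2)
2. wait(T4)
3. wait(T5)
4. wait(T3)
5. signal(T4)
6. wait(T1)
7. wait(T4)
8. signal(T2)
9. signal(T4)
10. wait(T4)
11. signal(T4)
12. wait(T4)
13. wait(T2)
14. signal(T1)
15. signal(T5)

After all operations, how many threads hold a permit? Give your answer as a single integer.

Step 1: wait(T2) -> count=3 queue=[] holders={T2}
Step 2: wait(T4) -> count=2 queue=[] holders={T2,T4}
Step 3: wait(T5) -> count=1 queue=[] holders={T2,T4,T5}
Step 4: wait(T3) -> count=0 queue=[] holders={T2,T3,T4,T5}
Step 5: signal(T4) -> count=1 queue=[] holders={T2,T3,T5}
Step 6: wait(T1) -> count=0 queue=[] holders={T1,T2,T3,T5}
Step 7: wait(T4) -> count=0 queue=[T4] holders={T1,T2,T3,T5}
Step 8: signal(T2) -> count=0 queue=[] holders={T1,T3,T4,T5}
Step 9: signal(T4) -> count=1 queue=[] holders={T1,T3,T5}
Step 10: wait(T4) -> count=0 queue=[] holders={T1,T3,T4,T5}
Step 11: signal(T4) -> count=1 queue=[] holders={T1,T3,T5}
Step 12: wait(T4) -> count=0 queue=[] holders={T1,T3,T4,T5}
Step 13: wait(T2) -> count=0 queue=[T2] holders={T1,T3,T4,T5}
Step 14: signal(T1) -> count=0 queue=[] holders={T2,T3,T4,T5}
Step 15: signal(T5) -> count=1 queue=[] holders={T2,T3,T4}
Final holders: {T2,T3,T4} -> 3 thread(s)

Answer: 3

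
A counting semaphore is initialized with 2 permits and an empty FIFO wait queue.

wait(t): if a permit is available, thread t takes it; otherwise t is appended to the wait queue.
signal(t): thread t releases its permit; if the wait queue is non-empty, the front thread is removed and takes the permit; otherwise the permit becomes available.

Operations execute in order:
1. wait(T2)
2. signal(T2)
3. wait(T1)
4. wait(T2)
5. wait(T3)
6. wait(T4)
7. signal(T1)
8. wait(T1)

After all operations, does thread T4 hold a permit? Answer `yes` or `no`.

Answer: no

Derivation:
Step 1: wait(T2) -> count=1 queue=[] holders={T2}
Step 2: signal(T2) -> count=2 queue=[] holders={none}
Step 3: wait(T1) -> count=1 queue=[] holders={T1}
Step 4: wait(T2) -> count=0 queue=[] holders={T1,T2}
Step 5: wait(T3) -> count=0 queue=[T3] holders={T1,T2}
Step 6: wait(T4) -> count=0 queue=[T3,T4] holders={T1,T2}
Step 7: signal(T1) -> count=0 queue=[T4] holders={T2,T3}
Step 8: wait(T1) -> count=0 queue=[T4,T1] holders={T2,T3}
Final holders: {T2,T3} -> T4 not in holders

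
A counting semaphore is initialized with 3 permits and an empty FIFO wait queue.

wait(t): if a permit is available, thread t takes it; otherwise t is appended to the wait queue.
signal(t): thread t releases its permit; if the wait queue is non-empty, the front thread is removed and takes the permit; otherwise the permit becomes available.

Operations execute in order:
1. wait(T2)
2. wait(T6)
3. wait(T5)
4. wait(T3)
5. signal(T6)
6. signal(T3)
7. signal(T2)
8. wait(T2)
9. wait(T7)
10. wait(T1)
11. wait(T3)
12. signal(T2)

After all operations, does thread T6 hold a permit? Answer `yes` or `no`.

Answer: no

Derivation:
Step 1: wait(T2) -> count=2 queue=[] holders={T2}
Step 2: wait(T6) -> count=1 queue=[] holders={T2,T6}
Step 3: wait(T5) -> count=0 queue=[] holders={T2,T5,T6}
Step 4: wait(T3) -> count=0 queue=[T3] holders={T2,T5,T6}
Step 5: signal(T6) -> count=0 queue=[] holders={T2,T3,T5}
Step 6: signal(T3) -> count=1 queue=[] holders={T2,T5}
Step 7: signal(T2) -> count=2 queue=[] holders={T5}
Step 8: wait(T2) -> count=1 queue=[] holders={T2,T5}
Step 9: wait(T7) -> count=0 queue=[] holders={T2,T5,T7}
Step 10: wait(T1) -> count=0 queue=[T1] holders={T2,T5,T7}
Step 11: wait(T3) -> count=0 queue=[T1,T3] holders={T2,T5,T7}
Step 12: signal(T2) -> count=0 queue=[T3] holders={T1,T5,T7}
Final holders: {T1,T5,T7} -> T6 not in holders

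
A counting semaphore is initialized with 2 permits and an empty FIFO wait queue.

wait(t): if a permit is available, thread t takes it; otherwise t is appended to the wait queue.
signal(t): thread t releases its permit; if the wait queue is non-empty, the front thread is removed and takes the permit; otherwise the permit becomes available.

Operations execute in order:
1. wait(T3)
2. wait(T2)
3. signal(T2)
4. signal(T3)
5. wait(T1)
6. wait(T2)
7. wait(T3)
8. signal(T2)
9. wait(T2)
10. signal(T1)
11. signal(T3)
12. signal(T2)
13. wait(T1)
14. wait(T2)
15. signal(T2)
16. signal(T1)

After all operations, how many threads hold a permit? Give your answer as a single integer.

Step 1: wait(T3) -> count=1 queue=[] holders={T3}
Step 2: wait(T2) -> count=0 queue=[] holders={T2,T3}
Step 3: signal(T2) -> count=1 queue=[] holders={T3}
Step 4: signal(T3) -> count=2 queue=[] holders={none}
Step 5: wait(T1) -> count=1 queue=[] holders={T1}
Step 6: wait(T2) -> count=0 queue=[] holders={T1,T2}
Step 7: wait(T3) -> count=0 queue=[T3] holders={T1,T2}
Step 8: signal(T2) -> count=0 queue=[] holders={T1,T3}
Step 9: wait(T2) -> count=0 queue=[T2] holders={T1,T3}
Step 10: signal(T1) -> count=0 queue=[] holders={T2,T3}
Step 11: signal(T3) -> count=1 queue=[] holders={T2}
Step 12: signal(T2) -> count=2 queue=[] holders={none}
Step 13: wait(T1) -> count=1 queue=[] holders={T1}
Step 14: wait(T2) -> count=0 queue=[] holders={T1,T2}
Step 15: signal(T2) -> count=1 queue=[] holders={T1}
Step 16: signal(T1) -> count=2 queue=[] holders={none}
Final holders: {none} -> 0 thread(s)

Answer: 0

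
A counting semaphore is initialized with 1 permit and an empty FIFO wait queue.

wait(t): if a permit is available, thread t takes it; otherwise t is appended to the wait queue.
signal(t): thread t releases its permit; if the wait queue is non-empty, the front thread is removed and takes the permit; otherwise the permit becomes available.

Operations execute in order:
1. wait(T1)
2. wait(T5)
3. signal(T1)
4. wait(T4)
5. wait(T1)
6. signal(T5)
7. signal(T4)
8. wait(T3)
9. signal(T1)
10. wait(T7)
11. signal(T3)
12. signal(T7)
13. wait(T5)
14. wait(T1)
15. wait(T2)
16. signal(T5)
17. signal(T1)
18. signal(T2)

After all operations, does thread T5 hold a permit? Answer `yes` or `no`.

Step 1: wait(T1) -> count=0 queue=[] holders={T1}
Step 2: wait(T5) -> count=0 queue=[T5] holders={T1}
Step 3: signal(T1) -> count=0 queue=[] holders={T5}
Step 4: wait(T4) -> count=0 queue=[T4] holders={T5}
Step 5: wait(T1) -> count=0 queue=[T4,T1] holders={T5}
Step 6: signal(T5) -> count=0 queue=[T1] holders={T4}
Step 7: signal(T4) -> count=0 queue=[] holders={T1}
Step 8: wait(T3) -> count=0 queue=[T3] holders={T1}
Step 9: signal(T1) -> count=0 queue=[] holders={T3}
Step 10: wait(T7) -> count=0 queue=[T7] holders={T3}
Step 11: signal(T3) -> count=0 queue=[] holders={T7}
Step 12: signal(T7) -> count=1 queue=[] holders={none}
Step 13: wait(T5) -> count=0 queue=[] holders={T5}
Step 14: wait(T1) -> count=0 queue=[T1] holders={T5}
Step 15: wait(T2) -> count=0 queue=[T1,T2] holders={T5}
Step 16: signal(T5) -> count=0 queue=[T2] holders={T1}
Step 17: signal(T1) -> count=0 queue=[] holders={T2}
Step 18: signal(T2) -> count=1 queue=[] holders={none}
Final holders: {none} -> T5 not in holders

Answer: no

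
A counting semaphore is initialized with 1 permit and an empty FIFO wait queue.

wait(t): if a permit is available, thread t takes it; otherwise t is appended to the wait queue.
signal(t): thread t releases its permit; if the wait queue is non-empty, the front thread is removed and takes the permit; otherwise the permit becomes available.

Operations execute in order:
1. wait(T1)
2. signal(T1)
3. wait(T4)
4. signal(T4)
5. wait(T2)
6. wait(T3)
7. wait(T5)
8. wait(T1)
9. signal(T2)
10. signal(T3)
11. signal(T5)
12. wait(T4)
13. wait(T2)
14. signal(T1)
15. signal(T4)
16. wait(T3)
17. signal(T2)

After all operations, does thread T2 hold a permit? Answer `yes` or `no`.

Answer: no

Derivation:
Step 1: wait(T1) -> count=0 queue=[] holders={T1}
Step 2: signal(T1) -> count=1 queue=[] holders={none}
Step 3: wait(T4) -> count=0 queue=[] holders={T4}
Step 4: signal(T4) -> count=1 queue=[] holders={none}
Step 5: wait(T2) -> count=0 queue=[] holders={T2}
Step 6: wait(T3) -> count=0 queue=[T3] holders={T2}
Step 7: wait(T5) -> count=0 queue=[T3,T5] holders={T2}
Step 8: wait(T1) -> count=0 queue=[T3,T5,T1] holders={T2}
Step 9: signal(T2) -> count=0 queue=[T5,T1] holders={T3}
Step 10: signal(T3) -> count=0 queue=[T1] holders={T5}
Step 11: signal(T5) -> count=0 queue=[] holders={T1}
Step 12: wait(T4) -> count=0 queue=[T4] holders={T1}
Step 13: wait(T2) -> count=0 queue=[T4,T2] holders={T1}
Step 14: signal(T1) -> count=0 queue=[T2] holders={T4}
Step 15: signal(T4) -> count=0 queue=[] holders={T2}
Step 16: wait(T3) -> count=0 queue=[T3] holders={T2}
Step 17: signal(T2) -> count=0 queue=[] holders={T3}
Final holders: {T3} -> T2 not in holders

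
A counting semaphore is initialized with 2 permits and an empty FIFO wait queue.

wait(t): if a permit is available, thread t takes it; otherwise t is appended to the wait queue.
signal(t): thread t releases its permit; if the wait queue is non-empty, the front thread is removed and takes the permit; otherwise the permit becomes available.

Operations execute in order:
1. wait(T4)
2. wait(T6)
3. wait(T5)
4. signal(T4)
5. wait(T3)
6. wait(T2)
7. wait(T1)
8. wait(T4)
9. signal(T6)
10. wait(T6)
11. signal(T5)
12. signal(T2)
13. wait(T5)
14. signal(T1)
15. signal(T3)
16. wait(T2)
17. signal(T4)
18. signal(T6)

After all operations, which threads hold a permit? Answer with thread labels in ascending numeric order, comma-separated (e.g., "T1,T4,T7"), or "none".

Answer: T2,T5

Derivation:
Step 1: wait(T4) -> count=1 queue=[] holders={T4}
Step 2: wait(T6) -> count=0 queue=[] holders={T4,T6}
Step 3: wait(T5) -> count=0 queue=[T5] holders={T4,T6}
Step 4: signal(T4) -> count=0 queue=[] holders={T5,T6}
Step 5: wait(T3) -> count=0 queue=[T3] holders={T5,T6}
Step 6: wait(T2) -> count=0 queue=[T3,T2] holders={T5,T6}
Step 7: wait(T1) -> count=0 queue=[T3,T2,T1] holders={T5,T6}
Step 8: wait(T4) -> count=0 queue=[T3,T2,T1,T4] holders={T5,T6}
Step 9: signal(T6) -> count=0 queue=[T2,T1,T4] holders={T3,T5}
Step 10: wait(T6) -> count=0 queue=[T2,T1,T4,T6] holders={T3,T5}
Step 11: signal(T5) -> count=0 queue=[T1,T4,T6] holders={T2,T3}
Step 12: signal(T2) -> count=0 queue=[T4,T6] holders={T1,T3}
Step 13: wait(T5) -> count=0 queue=[T4,T6,T5] holders={T1,T3}
Step 14: signal(T1) -> count=0 queue=[T6,T5] holders={T3,T4}
Step 15: signal(T3) -> count=0 queue=[T5] holders={T4,T6}
Step 16: wait(T2) -> count=0 queue=[T5,T2] holders={T4,T6}
Step 17: signal(T4) -> count=0 queue=[T2] holders={T5,T6}
Step 18: signal(T6) -> count=0 queue=[] holders={T2,T5}
Final holders: T2,T5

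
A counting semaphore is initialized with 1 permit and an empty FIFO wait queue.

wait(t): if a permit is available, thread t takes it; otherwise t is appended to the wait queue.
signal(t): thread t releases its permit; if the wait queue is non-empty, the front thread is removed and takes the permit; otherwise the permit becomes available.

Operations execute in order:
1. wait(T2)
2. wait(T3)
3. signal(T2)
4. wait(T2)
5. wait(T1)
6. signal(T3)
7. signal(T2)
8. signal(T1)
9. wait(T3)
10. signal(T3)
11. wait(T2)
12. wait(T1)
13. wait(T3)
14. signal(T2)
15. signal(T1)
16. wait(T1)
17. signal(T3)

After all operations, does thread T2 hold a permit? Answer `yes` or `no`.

Answer: no

Derivation:
Step 1: wait(T2) -> count=0 queue=[] holders={T2}
Step 2: wait(T3) -> count=0 queue=[T3] holders={T2}
Step 3: signal(T2) -> count=0 queue=[] holders={T3}
Step 4: wait(T2) -> count=0 queue=[T2] holders={T3}
Step 5: wait(T1) -> count=0 queue=[T2,T1] holders={T3}
Step 6: signal(T3) -> count=0 queue=[T1] holders={T2}
Step 7: signal(T2) -> count=0 queue=[] holders={T1}
Step 8: signal(T1) -> count=1 queue=[] holders={none}
Step 9: wait(T3) -> count=0 queue=[] holders={T3}
Step 10: signal(T3) -> count=1 queue=[] holders={none}
Step 11: wait(T2) -> count=0 queue=[] holders={T2}
Step 12: wait(T1) -> count=0 queue=[T1] holders={T2}
Step 13: wait(T3) -> count=0 queue=[T1,T3] holders={T2}
Step 14: signal(T2) -> count=0 queue=[T3] holders={T1}
Step 15: signal(T1) -> count=0 queue=[] holders={T3}
Step 16: wait(T1) -> count=0 queue=[T1] holders={T3}
Step 17: signal(T3) -> count=0 queue=[] holders={T1}
Final holders: {T1} -> T2 not in holders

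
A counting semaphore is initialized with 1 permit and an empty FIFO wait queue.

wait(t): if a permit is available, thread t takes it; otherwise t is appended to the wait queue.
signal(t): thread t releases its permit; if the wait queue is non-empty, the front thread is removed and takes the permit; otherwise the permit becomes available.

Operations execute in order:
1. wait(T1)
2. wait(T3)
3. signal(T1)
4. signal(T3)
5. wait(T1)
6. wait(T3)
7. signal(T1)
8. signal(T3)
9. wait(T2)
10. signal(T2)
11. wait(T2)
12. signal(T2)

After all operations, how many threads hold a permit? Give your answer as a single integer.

Step 1: wait(T1) -> count=0 queue=[] holders={T1}
Step 2: wait(T3) -> count=0 queue=[T3] holders={T1}
Step 3: signal(T1) -> count=0 queue=[] holders={T3}
Step 4: signal(T3) -> count=1 queue=[] holders={none}
Step 5: wait(T1) -> count=0 queue=[] holders={T1}
Step 6: wait(T3) -> count=0 queue=[T3] holders={T1}
Step 7: signal(T1) -> count=0 queue=[] holders={T3}
Step 8: signal(T3) -> count=1 queue=[] holders={none}
Step 9: wait(T2) -> count=0 queue=[] holders={T2}
Step 10: signal(T2) -> count=1 queue=[] holders={none}
Step 11: wait(T2) -> count=0 queue=[] holders={T2}
Step 12: signal(T2) -> count=1 queue=[] holders={none}
Final holders: {none} -> 0 thread(s)

Answer: 0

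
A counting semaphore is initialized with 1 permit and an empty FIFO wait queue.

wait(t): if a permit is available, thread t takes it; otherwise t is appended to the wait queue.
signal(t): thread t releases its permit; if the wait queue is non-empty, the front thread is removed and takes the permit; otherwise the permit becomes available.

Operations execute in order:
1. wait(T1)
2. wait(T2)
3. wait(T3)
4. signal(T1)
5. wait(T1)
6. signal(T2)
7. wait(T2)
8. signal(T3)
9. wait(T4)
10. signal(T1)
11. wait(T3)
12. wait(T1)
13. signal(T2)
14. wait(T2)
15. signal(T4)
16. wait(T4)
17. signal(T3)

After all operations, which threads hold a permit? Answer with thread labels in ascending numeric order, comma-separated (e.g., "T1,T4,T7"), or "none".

Answer: T1

Derivation:
Step 1: wait(T1) -> count=0 queue=[] holders={T1}
Step 2: wait(T2) -> count=0 queue=[T2] holders={T1}
Step 3: wait(T3) -> count=0 queue=[T2,T3] holders={T1}
Step 4: signal(T1) -> count=0 queue=[T3] holders={T2}
Step 5: wait(T1) -> count=0 queue=[T3,T1] holders={T2}
Step 6: signal(T2) -> count=0 queue=[T1] holders={T3}
Step 7: wait(T2) -> count=0 queue=[T1,T2] holders={T3}
Step 8: signal(T3) -> count=0 queue=[T2] holders={T1}
Step 9: wait(T4) -> count=0 queue=[T2,T4] holders={T1}
Step 10: signal(T1) -> count=0 queue=[T4] holders={T2}
Step 11: wait(T3) -> count=0 queue=[T4,T3] holders={T2}
Step 12: wait(T1) -> count=0 queue=[T4,T3,T1] holders={T2}
Step 13: signal(T2) -> count=0 queue=[T3,T1] holders={T4}
Step 14: wait(T2) -> count=0 queue=[T3,T1,T2] holders={T4}
Step 15: signal(T4) -> count=0 queue=[T1,T2] holders={T3}
Step 16: wait(T4) -> count=0 queue=[T1,T2,T4] holders={T3}
Step 17: signal(T3) -> count=0 queue=[T2,T4] holders={T1}
Final holders: T1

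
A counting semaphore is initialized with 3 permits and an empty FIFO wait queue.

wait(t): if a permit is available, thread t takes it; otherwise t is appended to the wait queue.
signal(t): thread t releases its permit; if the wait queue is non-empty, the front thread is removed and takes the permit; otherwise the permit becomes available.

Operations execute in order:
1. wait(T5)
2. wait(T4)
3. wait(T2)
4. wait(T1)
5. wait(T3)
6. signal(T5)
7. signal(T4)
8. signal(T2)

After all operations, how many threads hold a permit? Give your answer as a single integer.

Answer: 2

Derivation:
Step 1: wait(T5) -> count=2 queue=[] holders={T5}
Step 2: wait(T4) -> count=1 queue=[] holders={T4,T5}
Step 3: wait(T2) -> count=0 queue=[] holders={T2,T4,T5}
Step 4: wait(T1) -> count=0 queue=[T1] holders={T2,T4,T5}
Step 5: wait(T3) -> count=0 queue=[T1,T3] holders={T2,T4,T5}
Step 6: signal(T5) -> count=0 queue=[T3] holders={T1,T2,T4}
Step 7: signal(T4) -> count=0 queue=[] holders={T1,T2,T3}
Step 8: signal(T2) -> count=1 queue=[] holders={T1,T3}
Final holders: {T1,T3} -> 2 thread(s)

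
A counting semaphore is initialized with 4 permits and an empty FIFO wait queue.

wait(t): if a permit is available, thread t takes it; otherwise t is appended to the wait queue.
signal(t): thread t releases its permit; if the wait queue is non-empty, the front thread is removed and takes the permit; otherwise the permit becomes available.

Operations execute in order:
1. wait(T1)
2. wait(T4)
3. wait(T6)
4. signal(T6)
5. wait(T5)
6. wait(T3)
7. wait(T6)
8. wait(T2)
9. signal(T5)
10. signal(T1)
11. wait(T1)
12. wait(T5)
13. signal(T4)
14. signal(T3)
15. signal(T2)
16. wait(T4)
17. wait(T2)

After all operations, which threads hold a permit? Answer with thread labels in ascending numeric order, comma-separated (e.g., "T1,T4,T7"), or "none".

Answer: T1,T4,T5,T6

Derivation:
Step 1: wait(T1) -> count=3 queue=[] holders={T1}
Step 2: wait(T4) -> count=2 queue=[] holders={T1,T4}
Step 3: wait(T6) -> count=1 queue=[] holders={T1,T4,T6}
Step 4: signal(T6) -> count=2 queue=[] holders={T1,T4}
Step 5: wait(T5) -> count=1 queue=[] holders={T1,T4,T5}
Step 6: wait(T3) -> count=0 queue=[] holders={T1,T3,T4,T5}
Step 7: wait(T6) -> count=0 queue=[T6] holders={T1,T3,T4,T5}
Step 8: wait(T2) -> count=0 queue=[T6,T2] holders={T1,T3,T4,T5}
Step 9: signal(T5) -> count=0 queue=[T2] holders={T1,T3,T4,T6}
Step 10: signal(T1) -> count=0 queue=[] holders={T2,T3,T4,T6}
Step 11: wait(T1) -> count=0 queue=[T1] holders={T2,T3,T4,T6}
Step 12: wait(T5) -> count=0 queue=[T1,T5] holders={T2,T3,T4,T6}
Step 13: signal(T4) -> count=0 queue=[T5] holders={T1,T2,T3,T6}
Step 14: signal(T3) -> count=0 queue=[] holders={T1,T2,T5,T6}
Step 15: signal(T2) -> count=1 queue=[] holders={T1,T5,T6}
Step 16: wait(T4) -> count=0 queue=[] holders={T1,T4,T5,T6}
Step 17: wait(T2) -> count=0 queue=[T2] holders={T1,T4,T5,T6}
Final holders: T1,T4,T5,T6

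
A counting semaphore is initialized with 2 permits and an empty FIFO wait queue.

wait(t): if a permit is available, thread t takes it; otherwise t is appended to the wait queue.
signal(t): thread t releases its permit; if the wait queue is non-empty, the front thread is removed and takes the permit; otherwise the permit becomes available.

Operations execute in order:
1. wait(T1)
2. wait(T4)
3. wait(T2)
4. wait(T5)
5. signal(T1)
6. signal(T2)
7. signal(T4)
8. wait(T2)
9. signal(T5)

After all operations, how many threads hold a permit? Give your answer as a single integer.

Answer: 1

Derivation:
Step 1: wait(T1) -> count=1 queue=[] holders={T1}
Step 2: wait(T4) -> count=0 queue=[] holders={T1,T4}
Step 3: wait(T2) -> count=0 queue=[T2] holders={T1,T4}
Step 4: wait(T5) -> count=0 queue=[T2,T5] holders={T1,T4}
Step 5: signal(T1) -> count=0 queue=[T5] holders={T2,T4}
Step 6: signal(T2) -> count=0 queue=[] holders={T4,T5}
Step 7: signal(T4) -> count=1 queue=[] holders={T5}
Step 8: wait(T2) -> count=0 queue=[] holders={T2,T5}
Step 9: signal(T5) -> count=1 queue=[] holders={T2}
Final holders: {T2} -> 1 thread(s)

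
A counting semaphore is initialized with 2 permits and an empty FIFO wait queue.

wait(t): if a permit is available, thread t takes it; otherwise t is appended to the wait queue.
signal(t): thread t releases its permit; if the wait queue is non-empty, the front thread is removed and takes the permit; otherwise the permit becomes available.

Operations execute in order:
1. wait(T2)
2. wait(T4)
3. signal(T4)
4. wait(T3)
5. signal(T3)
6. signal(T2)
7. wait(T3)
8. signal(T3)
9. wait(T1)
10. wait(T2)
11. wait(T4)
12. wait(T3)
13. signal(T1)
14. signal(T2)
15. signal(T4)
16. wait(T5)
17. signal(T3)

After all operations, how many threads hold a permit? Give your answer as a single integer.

Answer: 1

Derivation:
Step 1: wait(T2) -> count=1 queue=[] holders={T2}
Step 2: wait(T4) -> count=0 queue=[] holders={T2,T4}
Step 3: signal(T4) -> count=1 queue=[] holders={T2}
Step 4: wait(T3) -> count=0 queue=[] holders={T2,T3}
Step 5: signal(T3) -> count=1 queue=[] holders={T2}
Step 6: signal(T2) -> count=2 queue=[] holders={none}
Step 7: wait(T3) -> count=1 queue=[] holders={T3}
Step 8: signal(T3) -> count=2 queue=[] holders={none}
Step 9: wait(T1) -> count=1 queue=[] holders={T1}
Step 10: wait(T2) -> count=0 queue=[] holders={T1,T2}
Step 11: wait(T4) -> count=0 queue=[T4] holders={T1,T2}
Step 12: wait(T3) -> count=0 queue=[T4,T3] holders={T1,T2}
Step 13: signal(T1) -> count=0 queue=[T3] holders={T2,T4}
Step 14: signal(T2) -> count=0 queue=[] holders={T3,T4}
Step 15: signal(T4) -> count=1 queue=[] holders={T3}
Step 16: wait(T5) -> count=0 queue=[] holders={T3,T5}
Step 17: signal(T3) -> count=1 queue=[] holders={T5}
Final holders: {T5} -> 1 thread(s)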